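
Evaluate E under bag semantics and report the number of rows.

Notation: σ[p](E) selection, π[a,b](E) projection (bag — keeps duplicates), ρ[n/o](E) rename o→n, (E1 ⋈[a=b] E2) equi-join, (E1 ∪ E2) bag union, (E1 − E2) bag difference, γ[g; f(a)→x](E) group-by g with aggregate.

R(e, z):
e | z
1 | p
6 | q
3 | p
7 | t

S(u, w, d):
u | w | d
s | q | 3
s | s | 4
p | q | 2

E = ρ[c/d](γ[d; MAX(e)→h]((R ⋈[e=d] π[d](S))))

Subexpression sizes:
  R → 4
  S → 3
  π[d](S) → 3
  (R ⋈[e=d] π[d](S)) → 1
  γ[d; MAX(e)→h]((R ⋈[e=d] π[d](S))) → 1
  ρ[c/d](γ[d; MAX(e)→h]((R ⋈[e=d] π[d](S)))) → 1

|E| = 1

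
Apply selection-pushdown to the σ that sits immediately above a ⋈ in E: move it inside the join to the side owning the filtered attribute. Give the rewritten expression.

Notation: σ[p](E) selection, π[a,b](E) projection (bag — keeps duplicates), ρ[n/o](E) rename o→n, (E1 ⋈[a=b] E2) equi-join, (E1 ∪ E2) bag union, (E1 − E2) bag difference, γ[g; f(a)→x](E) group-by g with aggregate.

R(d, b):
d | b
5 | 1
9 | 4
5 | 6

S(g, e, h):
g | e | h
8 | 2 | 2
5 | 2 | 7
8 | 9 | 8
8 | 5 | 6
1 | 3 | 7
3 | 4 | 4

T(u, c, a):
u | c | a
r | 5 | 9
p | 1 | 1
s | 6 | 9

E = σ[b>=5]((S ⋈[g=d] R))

σ filters on b, owned by the right side.
E' = (S ⋈[g=d] σ[b>=5](R))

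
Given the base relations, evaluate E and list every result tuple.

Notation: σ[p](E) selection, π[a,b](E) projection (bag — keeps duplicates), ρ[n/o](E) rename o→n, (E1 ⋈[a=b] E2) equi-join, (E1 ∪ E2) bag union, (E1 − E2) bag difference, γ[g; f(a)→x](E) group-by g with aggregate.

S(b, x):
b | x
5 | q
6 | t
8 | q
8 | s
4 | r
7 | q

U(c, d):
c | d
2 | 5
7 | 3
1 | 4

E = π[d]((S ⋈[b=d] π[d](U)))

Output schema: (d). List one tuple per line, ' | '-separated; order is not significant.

Subexpression sizes:
  S → 6
  U → 3
  π[d](U) → 3
  (S ⋈[b=d] π[d](U)) → 2
  π[d]((S ⋈[b=d] π[d](U))) → 2

== RESULT ==
d
4
5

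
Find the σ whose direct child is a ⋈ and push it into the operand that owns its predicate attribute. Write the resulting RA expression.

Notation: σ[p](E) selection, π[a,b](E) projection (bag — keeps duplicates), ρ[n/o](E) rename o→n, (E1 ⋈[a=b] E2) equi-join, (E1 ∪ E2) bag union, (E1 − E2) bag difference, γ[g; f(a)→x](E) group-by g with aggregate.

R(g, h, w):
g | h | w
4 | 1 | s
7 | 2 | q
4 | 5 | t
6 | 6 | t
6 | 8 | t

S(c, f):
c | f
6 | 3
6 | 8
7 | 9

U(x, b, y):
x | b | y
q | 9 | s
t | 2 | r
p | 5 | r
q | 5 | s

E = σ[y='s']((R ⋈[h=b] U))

σ filters on y, owned by the right side.
E' = (R ⋈[h=b] σ[y='s'](U))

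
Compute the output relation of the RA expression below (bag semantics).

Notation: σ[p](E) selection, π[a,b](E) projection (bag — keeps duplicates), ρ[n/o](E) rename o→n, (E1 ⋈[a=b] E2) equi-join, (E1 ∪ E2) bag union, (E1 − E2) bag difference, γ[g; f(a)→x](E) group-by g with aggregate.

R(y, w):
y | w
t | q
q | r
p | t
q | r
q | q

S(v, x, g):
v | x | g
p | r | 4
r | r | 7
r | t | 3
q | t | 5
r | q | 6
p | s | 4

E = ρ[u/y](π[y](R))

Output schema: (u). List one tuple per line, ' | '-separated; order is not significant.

Stepwise |·|:
  R → 5
  π[y](R) → 5
  ρ[u/y](π[y](R)) → 5

== RESULT ==
u
p
q
q
q
t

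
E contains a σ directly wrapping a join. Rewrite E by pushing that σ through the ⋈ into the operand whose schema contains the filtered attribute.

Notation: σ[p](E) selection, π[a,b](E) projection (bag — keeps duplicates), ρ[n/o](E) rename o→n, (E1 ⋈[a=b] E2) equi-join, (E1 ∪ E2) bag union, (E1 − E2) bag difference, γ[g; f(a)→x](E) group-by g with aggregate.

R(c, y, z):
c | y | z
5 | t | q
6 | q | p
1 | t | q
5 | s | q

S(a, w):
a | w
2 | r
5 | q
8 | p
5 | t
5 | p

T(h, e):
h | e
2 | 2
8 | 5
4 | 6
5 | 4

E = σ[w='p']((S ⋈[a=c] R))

σ filters on w, owned by the left side.
E' = (σ[w='p'](S) ⋈[a=c] R)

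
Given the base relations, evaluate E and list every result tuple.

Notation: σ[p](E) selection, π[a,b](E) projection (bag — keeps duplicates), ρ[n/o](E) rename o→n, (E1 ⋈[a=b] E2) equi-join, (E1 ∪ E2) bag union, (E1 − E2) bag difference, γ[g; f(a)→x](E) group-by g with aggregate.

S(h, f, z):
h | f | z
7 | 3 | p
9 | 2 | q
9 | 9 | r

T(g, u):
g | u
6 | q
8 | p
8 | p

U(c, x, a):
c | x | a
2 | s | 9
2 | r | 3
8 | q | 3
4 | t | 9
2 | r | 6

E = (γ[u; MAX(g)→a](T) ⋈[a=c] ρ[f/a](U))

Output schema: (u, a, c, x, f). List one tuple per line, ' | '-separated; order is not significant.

Stepwise |·|:
  T → 3
  γ[u; MAX(g)→a](T) → 2
  U → 5
  ρ[f/a](U) → 5
  (γ[u; MAX(g)→a](T) ⋈[a=c] ρ[f/a](U)) → 1

== RESULT ==
u | a | c | x | f
p | 8 | 8 | q | 3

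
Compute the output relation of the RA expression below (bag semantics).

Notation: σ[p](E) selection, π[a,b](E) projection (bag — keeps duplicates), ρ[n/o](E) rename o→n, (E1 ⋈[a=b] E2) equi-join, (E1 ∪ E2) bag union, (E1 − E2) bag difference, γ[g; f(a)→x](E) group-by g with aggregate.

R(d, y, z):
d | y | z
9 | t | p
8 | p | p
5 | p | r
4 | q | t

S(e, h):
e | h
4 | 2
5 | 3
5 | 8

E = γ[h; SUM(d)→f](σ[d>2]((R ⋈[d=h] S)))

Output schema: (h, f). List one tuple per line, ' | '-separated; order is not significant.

Per-node cardinality:
  R → 4
  S → 3
  (R ⋈[d=h] S) → 1
  σ[d>2]((R ⋈[d=h] S)) → 1
  γ[h; SUM(d)→f](σ[d>2]((R ⋈[d=h] S))) → 1

== RESULT ==
h | f
8 | 8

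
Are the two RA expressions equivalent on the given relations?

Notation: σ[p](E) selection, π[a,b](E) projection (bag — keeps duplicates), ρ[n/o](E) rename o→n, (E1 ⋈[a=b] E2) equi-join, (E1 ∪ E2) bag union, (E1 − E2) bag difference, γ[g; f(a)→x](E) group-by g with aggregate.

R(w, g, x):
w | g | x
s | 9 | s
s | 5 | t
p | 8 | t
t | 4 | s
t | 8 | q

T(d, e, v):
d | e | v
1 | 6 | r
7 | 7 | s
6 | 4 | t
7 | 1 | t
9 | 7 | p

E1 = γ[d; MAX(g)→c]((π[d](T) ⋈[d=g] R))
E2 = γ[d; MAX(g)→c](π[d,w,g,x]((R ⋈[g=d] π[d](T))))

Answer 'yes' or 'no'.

E1 stepwise |·|:
  T → 5
  π[d](T) → 5
  R → 5
  (π[d](T) ⋈[d=g] R) → 1
  γ[d; MAX(g)→c]((π[d](T) ⋈[d=g] R)) → 1
E2 stepwise |·|:
  R → 5
  T → 5
  π[d](T) → 5
  (R ⋈[g=d] π[d](T)) → 1
  π[d,w,g,x]((R ⋈[g=d] π[d](T))) → 1
  γ[d; MAX(g)→c](π[d,w,g,x]((R ⋈[g=d] π[d](T)))) → 1

E1 and E2 produce the same multiset:
d | c
9 | 9

yes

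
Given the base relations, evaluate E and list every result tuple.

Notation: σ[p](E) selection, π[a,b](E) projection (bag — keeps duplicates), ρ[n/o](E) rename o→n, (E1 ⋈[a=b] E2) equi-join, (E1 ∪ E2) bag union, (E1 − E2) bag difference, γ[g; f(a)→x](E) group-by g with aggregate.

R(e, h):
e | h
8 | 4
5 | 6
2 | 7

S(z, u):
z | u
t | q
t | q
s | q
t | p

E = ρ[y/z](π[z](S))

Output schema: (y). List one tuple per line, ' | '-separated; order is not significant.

Per-node cardinality:
  S → 4
  π[z](S) → 4
  ρ[y/z](π[z](S)) → 4

== RESULT ==
y
s
t
t
t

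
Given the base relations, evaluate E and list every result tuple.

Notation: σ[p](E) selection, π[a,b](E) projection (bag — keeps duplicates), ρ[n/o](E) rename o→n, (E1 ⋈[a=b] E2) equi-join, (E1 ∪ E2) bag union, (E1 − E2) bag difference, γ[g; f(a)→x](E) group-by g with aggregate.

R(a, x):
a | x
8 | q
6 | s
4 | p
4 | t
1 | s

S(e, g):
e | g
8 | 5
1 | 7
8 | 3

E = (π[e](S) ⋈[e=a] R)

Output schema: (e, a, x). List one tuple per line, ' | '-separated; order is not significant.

Stepwise |·|:
  S → 3
  π[e](S) → 3
  R → 5
  (π[e](S) ⋈[e=a] R) → 3

== RESULT ==
e | a | x
1 | 1 | s
8 | 8 | q
8 | 8 | q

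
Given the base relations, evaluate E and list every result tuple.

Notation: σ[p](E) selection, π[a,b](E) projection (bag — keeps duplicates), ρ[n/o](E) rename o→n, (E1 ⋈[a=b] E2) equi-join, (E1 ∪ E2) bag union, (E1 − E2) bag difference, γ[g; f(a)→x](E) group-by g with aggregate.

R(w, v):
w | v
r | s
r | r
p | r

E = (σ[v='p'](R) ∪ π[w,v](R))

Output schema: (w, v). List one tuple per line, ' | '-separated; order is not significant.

Subexpression sizes:
  R → 3
  σ[v='p'](R) → 0
  R → 3
  π[w,v](R) → 3
  (σ[v='p'](R) ∪ π[w,v](R)) → 3

== RESULT ==
w | v
p | r
r | r
r | s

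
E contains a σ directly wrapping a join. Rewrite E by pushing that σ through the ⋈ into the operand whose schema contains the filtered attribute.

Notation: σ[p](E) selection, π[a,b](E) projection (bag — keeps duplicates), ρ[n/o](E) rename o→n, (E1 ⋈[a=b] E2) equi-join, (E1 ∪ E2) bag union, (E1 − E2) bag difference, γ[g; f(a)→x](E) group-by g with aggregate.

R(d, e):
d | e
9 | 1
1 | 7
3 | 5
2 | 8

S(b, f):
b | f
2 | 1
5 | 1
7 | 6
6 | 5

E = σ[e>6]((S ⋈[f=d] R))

σ filters on e, owned by the right side.
E' = (S ⋈[f=d] σ[e>6](R))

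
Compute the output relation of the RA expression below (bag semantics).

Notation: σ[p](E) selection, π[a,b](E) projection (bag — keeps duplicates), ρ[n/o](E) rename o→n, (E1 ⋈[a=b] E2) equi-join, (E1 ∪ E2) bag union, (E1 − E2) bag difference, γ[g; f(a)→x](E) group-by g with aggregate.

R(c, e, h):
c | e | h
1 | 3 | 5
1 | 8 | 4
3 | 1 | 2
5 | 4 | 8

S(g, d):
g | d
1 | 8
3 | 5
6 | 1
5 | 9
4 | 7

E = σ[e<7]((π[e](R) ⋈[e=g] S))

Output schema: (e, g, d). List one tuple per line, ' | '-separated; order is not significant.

Per-node cardinality:
  R → 4
  π[e](R) → 4
  S → 5
  (π[e](R) ⋈[e=g] S) → 3
  σ[e<7]((π[e](R) ⋈[e=g] S)) → 3

== RESULT ==
e | g | d
1 | 1 | 8
3 | 3 | 5
4 | 4 | 7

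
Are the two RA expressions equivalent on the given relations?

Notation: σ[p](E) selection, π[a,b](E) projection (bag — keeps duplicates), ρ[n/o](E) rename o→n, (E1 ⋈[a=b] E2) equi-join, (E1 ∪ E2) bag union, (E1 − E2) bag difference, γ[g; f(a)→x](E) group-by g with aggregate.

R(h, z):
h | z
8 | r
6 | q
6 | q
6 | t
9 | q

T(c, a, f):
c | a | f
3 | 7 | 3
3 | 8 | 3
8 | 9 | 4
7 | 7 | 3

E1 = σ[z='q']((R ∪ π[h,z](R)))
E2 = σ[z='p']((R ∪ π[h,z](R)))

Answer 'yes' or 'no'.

E1 row counts bottom-up:
  R → 5
  R → 5
  π[h,z](R) → 5
  (R ∪ π[h,z](R)) → 10
  σ[z='q']((R ∪ π[h,z](R))) → 6
E2 row counts bottom-up:
  R → 5
  R → 5
  π[h,z](R) → 5
  (R ∪ π[h,z](R)) → 10
  σ[z='p']((R ∪ π[h,z](R))) → 0

E1 result:
h | z
6 | q
6 | q
6 | q
6 | q
9 | q
9 | q
E2 result:
h | z
(0 rows)
Witness: (6, 'q') appears 4× in E1 but 0× in E2.

no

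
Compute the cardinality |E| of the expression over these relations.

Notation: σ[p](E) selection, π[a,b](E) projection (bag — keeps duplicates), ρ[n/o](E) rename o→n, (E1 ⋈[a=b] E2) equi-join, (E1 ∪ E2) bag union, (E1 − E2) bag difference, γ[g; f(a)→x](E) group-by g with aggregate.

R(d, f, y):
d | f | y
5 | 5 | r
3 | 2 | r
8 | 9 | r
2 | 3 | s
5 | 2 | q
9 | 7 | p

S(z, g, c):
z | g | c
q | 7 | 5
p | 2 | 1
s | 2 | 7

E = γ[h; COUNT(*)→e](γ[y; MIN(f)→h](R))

Subexpression sizes:
  R → 6
  γ[y; MIN(f)→h](R) → 4
  γ[h; COUNT(*)→e](γ[y; MIN(f)→h](R)) → 3

|E| = 3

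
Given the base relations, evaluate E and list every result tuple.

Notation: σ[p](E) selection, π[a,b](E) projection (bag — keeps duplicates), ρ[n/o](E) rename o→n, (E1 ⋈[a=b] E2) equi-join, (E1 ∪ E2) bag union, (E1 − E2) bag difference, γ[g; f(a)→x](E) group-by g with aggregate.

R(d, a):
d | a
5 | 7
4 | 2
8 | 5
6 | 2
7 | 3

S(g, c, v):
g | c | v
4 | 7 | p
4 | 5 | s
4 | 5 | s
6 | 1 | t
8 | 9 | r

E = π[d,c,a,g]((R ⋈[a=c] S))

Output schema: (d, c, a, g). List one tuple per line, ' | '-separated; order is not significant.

Per-node cardinality:
  R → 5
  S → 5
  (R ⋈[a=c] S) → 3
  π[d,c,a,g]((R ⋈[a=c] S)) → 3

== RESULT ==
d | c | a | g
5 | 7 | 7 | 4
8 | 5 | 5 | 4
8 | 5 | 5 | 4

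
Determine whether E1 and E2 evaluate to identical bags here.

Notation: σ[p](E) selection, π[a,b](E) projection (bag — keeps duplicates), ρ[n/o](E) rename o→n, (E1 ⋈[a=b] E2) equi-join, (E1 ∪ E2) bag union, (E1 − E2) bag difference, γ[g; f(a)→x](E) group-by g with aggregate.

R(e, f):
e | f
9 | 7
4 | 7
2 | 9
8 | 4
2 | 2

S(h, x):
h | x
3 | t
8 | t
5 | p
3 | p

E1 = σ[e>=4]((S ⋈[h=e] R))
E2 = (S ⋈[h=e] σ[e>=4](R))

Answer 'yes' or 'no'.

E1 row counts bottom-up:
  S → 4
  R → 5
  (S ⋈[h=e] R) → 1
  σ[e>=4]((S ⋈[h=e] R)) → 1
E2 row counts bottom-up:
  S → 4
  R → 5
  σ[e>=4](R) → 3
  (S ⋈[h=e] σ[e>=4](R)) → 1

E1 and E2 produce the same multiset:
h | x | e | f
8 | t | 8 | 4

yes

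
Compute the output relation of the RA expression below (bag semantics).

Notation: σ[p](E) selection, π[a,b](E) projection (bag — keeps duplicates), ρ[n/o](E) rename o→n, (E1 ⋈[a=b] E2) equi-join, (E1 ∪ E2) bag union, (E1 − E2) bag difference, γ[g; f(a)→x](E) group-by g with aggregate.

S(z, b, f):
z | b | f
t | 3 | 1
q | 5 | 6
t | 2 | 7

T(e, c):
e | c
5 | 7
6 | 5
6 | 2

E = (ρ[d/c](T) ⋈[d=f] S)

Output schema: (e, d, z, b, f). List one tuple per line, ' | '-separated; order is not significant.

Per-node cardinality:
  T → 3
  ρ[d/c](T) → 3
  S → 3
  (ρ[d/c](T) ⋈[d=f] S) → 1

== RESULT ==
e | d | z | b | f
5 | 7 | t | 2 | 7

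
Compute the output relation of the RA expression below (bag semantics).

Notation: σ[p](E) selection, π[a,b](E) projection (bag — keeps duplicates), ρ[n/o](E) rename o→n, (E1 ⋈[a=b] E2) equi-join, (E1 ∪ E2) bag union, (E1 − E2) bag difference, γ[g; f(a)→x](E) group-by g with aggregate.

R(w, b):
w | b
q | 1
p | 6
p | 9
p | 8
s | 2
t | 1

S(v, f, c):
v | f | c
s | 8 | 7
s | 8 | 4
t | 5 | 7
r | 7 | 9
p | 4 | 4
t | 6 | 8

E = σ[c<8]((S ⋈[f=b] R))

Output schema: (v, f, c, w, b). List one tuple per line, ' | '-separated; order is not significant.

Row counts bottom-up:
  S → 6
  R → 6
  (S ⋈[f=b] R) → 3
  σ[c<8]((S ⋈[f=b] R)) → 2

== RESULT ==
v | f | c | w | b
s | 8 | 4 | p | 8
s | 8 | 7 | p | 8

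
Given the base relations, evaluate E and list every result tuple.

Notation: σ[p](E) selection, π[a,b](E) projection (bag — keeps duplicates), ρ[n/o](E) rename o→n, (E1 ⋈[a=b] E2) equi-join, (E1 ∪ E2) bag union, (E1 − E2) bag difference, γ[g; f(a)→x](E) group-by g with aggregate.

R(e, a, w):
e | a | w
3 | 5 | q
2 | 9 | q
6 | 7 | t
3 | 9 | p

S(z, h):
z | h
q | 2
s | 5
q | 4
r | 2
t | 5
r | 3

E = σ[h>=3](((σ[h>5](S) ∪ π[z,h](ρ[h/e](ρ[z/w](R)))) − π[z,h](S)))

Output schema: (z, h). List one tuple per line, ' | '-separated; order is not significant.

Per-node cardinality:
  S → 6
  σ[h>5](S) → 0
  R → 4
  ρ[z/w](R) → 4
  ρ[h/e](ρ[z/w](R)) → 4
  π[z,h](ρ[h/e](ρ[z/w](R))) → 4
  (σ[h>5](S) ∪ π[z,h](ρ[h/e](ρ[z/w](R)))) → 4
  S → 6
  π[z,h](S) → 6
  ((σ[h>5](S) ∪ π[z,h](ρ[h/e](ρ[z/w](R)))) − π[z,h](S)) → 3
  σ[h>=3](((σ[h>5](S) ∪ π[z,h](ρ[h/e](ρ[z/w](R)))) − π[z,h](S))) → 3

== RESULT ==
z | h
p | 3
q | 3
t | 6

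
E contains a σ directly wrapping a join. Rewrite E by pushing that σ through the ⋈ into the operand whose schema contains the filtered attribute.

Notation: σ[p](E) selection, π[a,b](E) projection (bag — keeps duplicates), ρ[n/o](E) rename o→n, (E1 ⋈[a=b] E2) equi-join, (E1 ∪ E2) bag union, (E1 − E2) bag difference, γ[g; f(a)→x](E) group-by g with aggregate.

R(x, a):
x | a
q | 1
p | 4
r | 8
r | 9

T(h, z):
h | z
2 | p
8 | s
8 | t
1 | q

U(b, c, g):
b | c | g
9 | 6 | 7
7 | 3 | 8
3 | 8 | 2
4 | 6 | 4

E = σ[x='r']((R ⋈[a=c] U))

σ filters on x, owned by the left side.
E' = (σ[x='r'](R) ⋈[a=c] U)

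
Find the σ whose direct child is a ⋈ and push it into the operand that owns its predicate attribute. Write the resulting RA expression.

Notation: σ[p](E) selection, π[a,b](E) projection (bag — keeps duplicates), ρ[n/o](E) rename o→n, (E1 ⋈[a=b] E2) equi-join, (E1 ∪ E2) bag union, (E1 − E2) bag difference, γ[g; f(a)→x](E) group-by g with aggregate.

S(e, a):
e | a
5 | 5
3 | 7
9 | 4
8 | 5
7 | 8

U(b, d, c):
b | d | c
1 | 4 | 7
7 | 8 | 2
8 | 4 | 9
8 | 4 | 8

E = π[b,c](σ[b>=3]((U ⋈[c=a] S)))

σ filters on b, owned by the left side.
E' = π[b,c]((σ[b>=3](U) ⋈[c=a] S))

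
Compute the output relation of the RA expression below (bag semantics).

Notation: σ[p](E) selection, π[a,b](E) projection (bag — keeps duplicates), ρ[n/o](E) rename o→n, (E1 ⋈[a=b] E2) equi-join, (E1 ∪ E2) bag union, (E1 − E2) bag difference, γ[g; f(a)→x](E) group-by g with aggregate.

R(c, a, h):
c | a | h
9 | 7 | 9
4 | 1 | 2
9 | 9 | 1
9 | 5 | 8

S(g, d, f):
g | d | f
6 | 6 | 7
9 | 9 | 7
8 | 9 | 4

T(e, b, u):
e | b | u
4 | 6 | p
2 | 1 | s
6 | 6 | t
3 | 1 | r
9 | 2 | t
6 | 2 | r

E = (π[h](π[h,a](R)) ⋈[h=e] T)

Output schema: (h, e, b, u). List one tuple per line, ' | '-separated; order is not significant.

Row counts bottom-up:
  R → 4
  π[h,a](R) → 4
  π[h](π[h,a](R)) → 4
  T → 6
  (π[h](π[h,a](R)) ⋈[h=e] T) → 2

== RESULT ==
h | e | b | u
2 | 2 | 1 | s
9 | 9 | 2 | t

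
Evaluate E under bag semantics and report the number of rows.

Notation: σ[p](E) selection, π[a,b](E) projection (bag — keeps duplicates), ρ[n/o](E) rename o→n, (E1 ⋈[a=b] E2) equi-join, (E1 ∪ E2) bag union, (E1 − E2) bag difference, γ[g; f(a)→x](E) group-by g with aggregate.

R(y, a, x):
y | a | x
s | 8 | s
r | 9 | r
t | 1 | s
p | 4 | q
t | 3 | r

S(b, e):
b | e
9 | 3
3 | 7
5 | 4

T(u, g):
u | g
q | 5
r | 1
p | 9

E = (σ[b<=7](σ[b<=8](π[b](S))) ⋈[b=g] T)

Row counts bottom-up:
  S → 3
  π[b](S) → 3
  σ[b<=8](π[b](S)) → 2
  σ[b<=7](σ[b<=8](π[b](S))) → 2
  T → 3
  (σ[b<=7](σ[b<=8](π[b](S))) ⋈[b=g] T) → 1

|E| = 1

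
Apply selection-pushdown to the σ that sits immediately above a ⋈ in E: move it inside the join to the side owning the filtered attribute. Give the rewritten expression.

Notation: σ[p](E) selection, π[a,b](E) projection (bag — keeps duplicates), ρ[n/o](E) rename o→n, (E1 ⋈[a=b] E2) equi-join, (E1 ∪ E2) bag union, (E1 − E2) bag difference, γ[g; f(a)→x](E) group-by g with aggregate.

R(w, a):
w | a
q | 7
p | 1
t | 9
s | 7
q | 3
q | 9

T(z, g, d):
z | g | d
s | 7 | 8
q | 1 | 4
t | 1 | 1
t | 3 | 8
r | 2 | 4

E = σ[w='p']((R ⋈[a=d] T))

σ filters on w, owned by the left side.
E' = (σ[w='p'](R) ⋈[a=d] T)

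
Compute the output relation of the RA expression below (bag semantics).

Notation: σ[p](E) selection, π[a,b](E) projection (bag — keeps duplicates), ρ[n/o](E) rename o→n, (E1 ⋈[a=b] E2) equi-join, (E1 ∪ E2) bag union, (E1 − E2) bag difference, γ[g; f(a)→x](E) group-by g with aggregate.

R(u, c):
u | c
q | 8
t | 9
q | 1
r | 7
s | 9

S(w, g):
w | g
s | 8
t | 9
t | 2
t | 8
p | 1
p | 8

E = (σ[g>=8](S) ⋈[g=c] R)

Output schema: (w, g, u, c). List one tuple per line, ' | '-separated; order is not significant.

Stepwise |·|:
  S → 6
  σ[g>=8](S) → 4
  R → 5
  (σ[g>=8](S) ⋈[g=c] R) → 5

== RESULT ==
w | g | u | c
p | 8 | q | 8
s | 8 | q | 8
t | 8 | q | 8
t | 9 | s | 9
t | 9 | t | 9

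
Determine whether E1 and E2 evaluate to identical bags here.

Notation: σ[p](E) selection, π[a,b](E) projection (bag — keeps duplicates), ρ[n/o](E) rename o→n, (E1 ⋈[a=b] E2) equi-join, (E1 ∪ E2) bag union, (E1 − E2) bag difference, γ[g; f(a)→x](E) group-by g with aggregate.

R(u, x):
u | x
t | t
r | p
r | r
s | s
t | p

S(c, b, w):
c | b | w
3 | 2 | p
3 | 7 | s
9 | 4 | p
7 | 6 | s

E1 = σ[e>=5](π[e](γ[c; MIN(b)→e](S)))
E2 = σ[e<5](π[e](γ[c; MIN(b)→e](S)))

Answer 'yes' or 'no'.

E1 per-node cardinality:
  S → 4
  γ[c; MIN(b)→e](S) → 3
  π[e](γ[c; MIN(b)→e](S)) → 3
  σ[e>=5](π[e](γ[c; MIN(b)→e](S))) → 1
E2 per-node cardinality:
  S → 4
  γ[c; MIN(b)→e](S) → 3
  π[e](γ[c; MIN(b)→e](S)) → 3
  σ[e<5](π[e](γ[c; MIN(b)→e](S))) → 2

E1 result:
e
6
E2 result:
e
2
4
Witness: (6,) appears 1× in E1 but 0× in E2.

no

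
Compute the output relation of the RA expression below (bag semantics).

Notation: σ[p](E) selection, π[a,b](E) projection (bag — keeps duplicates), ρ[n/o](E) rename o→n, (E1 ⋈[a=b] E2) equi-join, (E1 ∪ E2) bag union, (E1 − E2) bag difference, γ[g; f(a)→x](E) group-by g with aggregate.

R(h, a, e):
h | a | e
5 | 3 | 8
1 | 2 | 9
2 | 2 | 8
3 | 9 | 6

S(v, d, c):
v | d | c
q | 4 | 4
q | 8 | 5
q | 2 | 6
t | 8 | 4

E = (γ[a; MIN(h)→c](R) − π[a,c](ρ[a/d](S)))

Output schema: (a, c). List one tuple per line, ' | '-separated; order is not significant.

Stepwise |·|:
  R → 4
  γ[a; MIN(h)→c](R) → 3
  S → 4
  ρ[a/d](S) → 4
  π[a,c](ρ[a/d](S)) → 4
  (γ[a; MIN(h)→c](R) − π[a,c](ρ[a/d](S))) → 3

== RESULT ==
a | c
2 | 1
3 | 5
9 | 3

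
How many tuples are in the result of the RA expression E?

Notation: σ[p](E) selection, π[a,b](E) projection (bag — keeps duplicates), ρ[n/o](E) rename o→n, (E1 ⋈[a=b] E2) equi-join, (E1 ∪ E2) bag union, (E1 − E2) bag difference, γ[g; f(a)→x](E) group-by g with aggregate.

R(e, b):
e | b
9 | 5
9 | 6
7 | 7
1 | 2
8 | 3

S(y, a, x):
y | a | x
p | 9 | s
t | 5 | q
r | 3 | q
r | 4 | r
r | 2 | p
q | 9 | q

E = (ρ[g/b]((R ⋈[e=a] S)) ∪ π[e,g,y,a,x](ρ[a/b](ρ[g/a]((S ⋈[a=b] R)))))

Stepwise |·|:
  R → 5
  S → 6
  (R ⋈[e=a] S) → 4
  ρ[g/b]((R ⋈[e=a] S)) → 4
  S → 6
  R → 5
  (S ⋈[a=b] R) → 3
  ρ[g/a]((S ⋈[a=b] R)) → 3
  ρ[a/b](ρ[g/a]((S ⋈[a=b] R))) → 3
  π[e,g,y,a,x](ρ[a/b](ρ[g/a]((S ⋈[a=b] R)))) → 3
  (ρ[g/b]((R ⋈[e=a] S)) ∪ π[e,g,y,a,x](ρ[a/b](ρ[g/a]((S ⋈[a=b] R))))) → 7

|E| = 7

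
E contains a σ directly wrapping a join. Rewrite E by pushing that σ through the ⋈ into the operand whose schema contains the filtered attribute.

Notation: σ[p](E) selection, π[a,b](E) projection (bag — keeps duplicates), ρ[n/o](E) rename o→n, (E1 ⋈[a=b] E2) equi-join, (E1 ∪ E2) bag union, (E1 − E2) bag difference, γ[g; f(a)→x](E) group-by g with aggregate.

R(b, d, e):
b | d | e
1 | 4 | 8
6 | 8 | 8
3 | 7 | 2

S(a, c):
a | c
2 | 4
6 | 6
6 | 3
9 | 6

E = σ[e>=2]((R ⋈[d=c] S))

σ filters on e, owned by the left side.
E' = (σ[e>=2](R) ⋈[d=c] S)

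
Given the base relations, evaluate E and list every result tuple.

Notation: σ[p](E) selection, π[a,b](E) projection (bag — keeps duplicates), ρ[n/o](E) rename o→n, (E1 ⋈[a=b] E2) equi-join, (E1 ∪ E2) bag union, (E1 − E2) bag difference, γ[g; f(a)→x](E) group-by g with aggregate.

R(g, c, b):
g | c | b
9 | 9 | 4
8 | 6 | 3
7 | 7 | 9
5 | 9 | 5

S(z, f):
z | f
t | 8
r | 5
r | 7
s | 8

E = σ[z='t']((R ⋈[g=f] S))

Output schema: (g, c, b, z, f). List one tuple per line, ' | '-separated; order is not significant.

Row counts bottom-up:
  R → 4
  S → 4
  (R ⋈[g=f] S) → 4
  σ[z='t']((R ⋈[g=f] S)) → 1

== RESULT ==
g | c | b | z | f
8 | 6 | 3 | t | 8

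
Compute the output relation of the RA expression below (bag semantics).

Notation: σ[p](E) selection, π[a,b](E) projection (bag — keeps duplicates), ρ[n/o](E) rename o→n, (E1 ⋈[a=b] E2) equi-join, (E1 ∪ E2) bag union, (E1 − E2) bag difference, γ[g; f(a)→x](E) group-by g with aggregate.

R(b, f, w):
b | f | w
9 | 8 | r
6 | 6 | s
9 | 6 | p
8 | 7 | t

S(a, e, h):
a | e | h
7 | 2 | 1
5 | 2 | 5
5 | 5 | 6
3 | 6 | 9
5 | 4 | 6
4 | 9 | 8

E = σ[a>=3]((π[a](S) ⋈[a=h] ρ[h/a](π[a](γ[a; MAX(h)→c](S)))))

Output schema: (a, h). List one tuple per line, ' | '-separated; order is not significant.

Stepwise |·|:
  S → 6
  π[a](S) → 6
  S → 6
  γ[a; MAX(h)→c](S) → 4
  π[a](γ[a; MAX(h)→c](S)) → 4
  ρ[h/a](π[a](γ[a; MAX(h)→c](S))) → 4
  (π[a](S) ⋈[a=h] ρ[h/a](π[a](γ[a; MAX(h)→c](S)))) → 6
  σ[a>=3]((π[a](S) ⋈[a=h] ρ[h/a](π[a](γ[a; MAX(h)→c](S))))) → 6

== RESULT ==
a | h
3 | 3
4 | 4
5 | 5
5 | 5
5 | 5
7 | 7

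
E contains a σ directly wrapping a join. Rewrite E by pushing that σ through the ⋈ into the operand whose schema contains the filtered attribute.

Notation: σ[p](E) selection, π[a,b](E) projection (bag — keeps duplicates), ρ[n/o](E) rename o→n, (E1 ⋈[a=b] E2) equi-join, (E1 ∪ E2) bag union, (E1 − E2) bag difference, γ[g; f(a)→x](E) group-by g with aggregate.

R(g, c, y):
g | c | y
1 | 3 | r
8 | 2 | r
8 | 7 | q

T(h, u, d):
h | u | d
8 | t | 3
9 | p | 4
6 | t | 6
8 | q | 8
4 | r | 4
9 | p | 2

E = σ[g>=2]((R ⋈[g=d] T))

σ filters on g, owned by the left side.
E' = (σ[g>=2](R) ⋈[g=d] T)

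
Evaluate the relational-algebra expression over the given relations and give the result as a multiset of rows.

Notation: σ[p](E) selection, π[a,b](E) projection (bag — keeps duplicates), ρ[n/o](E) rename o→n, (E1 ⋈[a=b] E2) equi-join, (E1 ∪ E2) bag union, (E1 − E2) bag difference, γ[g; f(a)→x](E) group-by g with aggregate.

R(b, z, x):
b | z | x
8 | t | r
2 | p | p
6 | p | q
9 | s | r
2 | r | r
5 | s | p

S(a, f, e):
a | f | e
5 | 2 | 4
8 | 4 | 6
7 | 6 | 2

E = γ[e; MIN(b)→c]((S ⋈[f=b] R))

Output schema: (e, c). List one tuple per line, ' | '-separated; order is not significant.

Stepwise |·|:
  S → 3
  R → 6
  (S ⋈[f=b] R) → 3
  γ[e; MIN(b)→c]((S ⋈[f=b] R)) → 2

== RESULT ==
e | c
2 | 6
4 | 2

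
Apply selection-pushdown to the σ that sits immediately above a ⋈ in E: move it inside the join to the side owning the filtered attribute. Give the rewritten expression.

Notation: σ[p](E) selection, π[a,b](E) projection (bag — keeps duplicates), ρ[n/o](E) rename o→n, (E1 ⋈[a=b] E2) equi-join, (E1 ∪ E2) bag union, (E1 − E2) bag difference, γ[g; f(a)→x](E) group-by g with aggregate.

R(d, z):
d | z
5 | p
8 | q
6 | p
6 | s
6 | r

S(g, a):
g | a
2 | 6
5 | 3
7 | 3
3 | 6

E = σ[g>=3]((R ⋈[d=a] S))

σ filters on g, owned by the right side.
E' = (R ⋈[d=a] σ[g>=3](S))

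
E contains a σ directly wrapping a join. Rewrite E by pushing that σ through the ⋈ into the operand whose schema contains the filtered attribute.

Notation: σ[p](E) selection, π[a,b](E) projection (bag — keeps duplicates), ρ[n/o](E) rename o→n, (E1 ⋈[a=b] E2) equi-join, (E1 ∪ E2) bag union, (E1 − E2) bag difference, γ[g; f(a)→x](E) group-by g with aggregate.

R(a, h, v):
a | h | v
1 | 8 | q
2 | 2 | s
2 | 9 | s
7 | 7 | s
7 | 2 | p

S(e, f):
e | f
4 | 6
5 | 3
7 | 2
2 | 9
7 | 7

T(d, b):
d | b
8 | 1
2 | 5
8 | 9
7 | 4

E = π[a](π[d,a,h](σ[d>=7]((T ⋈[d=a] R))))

σ filters on d, owned by the left side.
E' = π[a](π[d,a,h]((σ[d>=7](T) ⋈[d=a] R)))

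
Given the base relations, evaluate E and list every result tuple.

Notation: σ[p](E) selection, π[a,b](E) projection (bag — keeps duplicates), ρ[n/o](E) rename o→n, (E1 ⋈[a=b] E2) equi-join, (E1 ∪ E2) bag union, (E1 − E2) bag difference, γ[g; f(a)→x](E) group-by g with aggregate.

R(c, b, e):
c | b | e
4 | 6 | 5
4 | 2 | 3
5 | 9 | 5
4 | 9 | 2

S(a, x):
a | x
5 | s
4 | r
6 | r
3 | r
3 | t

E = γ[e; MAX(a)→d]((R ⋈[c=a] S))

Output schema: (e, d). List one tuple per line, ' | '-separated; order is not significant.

Subexpression sizes:
  R → 4
  S → 5
  (R ⋈[c=a] S) → 4
  γ[e; MAX(a)→d]((R ⋈[c=a] S)) → 3

== RESULT ==
e | d
2 | 4
3 | 4
5 | 5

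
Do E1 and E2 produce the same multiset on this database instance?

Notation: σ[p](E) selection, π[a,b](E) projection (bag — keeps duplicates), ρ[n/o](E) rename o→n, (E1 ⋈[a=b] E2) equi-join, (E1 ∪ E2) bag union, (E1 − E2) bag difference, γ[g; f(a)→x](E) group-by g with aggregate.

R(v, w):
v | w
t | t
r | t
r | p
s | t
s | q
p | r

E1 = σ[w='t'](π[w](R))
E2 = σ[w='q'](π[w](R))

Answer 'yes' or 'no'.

E1 row counts bottom-up:
  R → 6
  π[w](R) → 6
  σ[w='t'](π[w](R)) → 3
E2 row counts bottom-up:
  R → 6
  π[w](R) → 6
  σ[w='q'](π[w](R)) → 1

E1 result:
w
t
t
t
E2 result:
w
q
Witness: ('t',) appears 3× in E1 but 0× in E2.

no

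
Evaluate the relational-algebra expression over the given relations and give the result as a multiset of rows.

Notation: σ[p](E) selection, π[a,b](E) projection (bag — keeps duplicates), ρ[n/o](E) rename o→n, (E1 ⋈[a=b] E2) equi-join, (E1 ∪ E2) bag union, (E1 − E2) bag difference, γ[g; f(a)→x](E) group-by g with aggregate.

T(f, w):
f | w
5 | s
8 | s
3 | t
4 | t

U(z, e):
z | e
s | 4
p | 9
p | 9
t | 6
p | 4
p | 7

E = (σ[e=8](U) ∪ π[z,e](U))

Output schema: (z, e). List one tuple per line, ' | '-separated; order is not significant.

Subexpression sizes:
  U → 6
  σ[e=8](U) → 0
  U → 6
  π[z,e](U) → 6
  (σ[e=8](U) ∪ π[z,e](U)) → 6

== RESULT ==
z | e
p | 4
p | 7
p | 9
p | 9
s | 4
t | 6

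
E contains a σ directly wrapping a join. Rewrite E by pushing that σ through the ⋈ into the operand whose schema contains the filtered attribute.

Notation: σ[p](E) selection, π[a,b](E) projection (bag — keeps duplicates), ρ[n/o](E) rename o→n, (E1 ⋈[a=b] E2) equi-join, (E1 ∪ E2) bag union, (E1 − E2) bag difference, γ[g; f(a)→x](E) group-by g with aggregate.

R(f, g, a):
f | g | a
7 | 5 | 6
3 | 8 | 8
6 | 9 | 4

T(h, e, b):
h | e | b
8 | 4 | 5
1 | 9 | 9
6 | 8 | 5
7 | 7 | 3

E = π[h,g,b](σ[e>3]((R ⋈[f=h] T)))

σ filters on e, owned by the right side.
E' = π[h,g,b]((R ⋈[f=h] σ[e>3](T)))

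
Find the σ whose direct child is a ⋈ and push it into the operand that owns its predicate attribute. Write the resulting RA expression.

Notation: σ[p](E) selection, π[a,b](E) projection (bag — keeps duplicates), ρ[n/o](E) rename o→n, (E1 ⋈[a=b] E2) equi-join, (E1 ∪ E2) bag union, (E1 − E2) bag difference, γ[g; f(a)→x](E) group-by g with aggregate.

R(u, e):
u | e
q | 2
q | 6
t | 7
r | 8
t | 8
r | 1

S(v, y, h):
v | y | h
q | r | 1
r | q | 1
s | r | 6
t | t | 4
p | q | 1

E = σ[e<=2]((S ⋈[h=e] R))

σ filters on e, owned by the right side.
E' = (S ⋈[h=e] σ[e<=2](R))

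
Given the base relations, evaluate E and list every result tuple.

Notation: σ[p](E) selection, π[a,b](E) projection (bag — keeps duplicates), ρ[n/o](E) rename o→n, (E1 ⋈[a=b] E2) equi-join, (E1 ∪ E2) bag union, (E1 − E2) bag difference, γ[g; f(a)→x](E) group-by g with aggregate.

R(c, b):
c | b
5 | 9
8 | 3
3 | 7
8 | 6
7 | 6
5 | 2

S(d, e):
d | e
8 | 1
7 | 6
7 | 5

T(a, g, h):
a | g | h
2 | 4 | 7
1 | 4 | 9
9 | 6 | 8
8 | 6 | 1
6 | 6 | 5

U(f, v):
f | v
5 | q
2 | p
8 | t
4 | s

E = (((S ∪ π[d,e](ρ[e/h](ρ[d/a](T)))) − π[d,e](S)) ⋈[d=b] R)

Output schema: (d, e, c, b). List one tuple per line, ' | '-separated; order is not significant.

Stepwise |·|:
  S → 3
  T → 5
  ρ[d/a](T) → 5
  ρ[e/h](ρ[d/a](T)) → 5
  π[d,e](ρ[e/h](ρ[d/a](T))) → 5
  (S ∪ π[d,e](ρ[e/h](ρ[d/a](T)))) → 8
  S → 3
  π[d,e](S) → 3
  ((S ∪ π[d,e](ρ[e/h](ρ[d/a](T)))) − π[d,e](S)) → 5
  R → 6
  (((S ∪ π[d,e](ρ[e/h](ρ[d/a](T)))) − π[d,e](S)) ⋈[d=b] R) → 4

== RESULT ==
d | e | c | b
2 | 7 | 5 | 2
6 | 5 | 7 | 6
6 | 5 | 8 | 6
9 | 8 | 5 | 9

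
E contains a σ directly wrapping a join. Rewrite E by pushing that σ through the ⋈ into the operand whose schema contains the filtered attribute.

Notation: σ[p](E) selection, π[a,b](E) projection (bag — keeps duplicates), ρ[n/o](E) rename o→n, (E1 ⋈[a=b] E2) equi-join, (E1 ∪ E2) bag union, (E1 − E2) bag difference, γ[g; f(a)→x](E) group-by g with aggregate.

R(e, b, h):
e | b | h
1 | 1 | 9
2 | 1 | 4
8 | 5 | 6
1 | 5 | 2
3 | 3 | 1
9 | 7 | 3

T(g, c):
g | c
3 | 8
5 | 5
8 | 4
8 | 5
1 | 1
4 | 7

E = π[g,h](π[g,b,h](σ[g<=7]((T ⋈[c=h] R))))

σ filters on g, owned by the left side.
E' = π[g,h](π[g,b,h]((σ[g<=7](T) ⋈[c=h] R)))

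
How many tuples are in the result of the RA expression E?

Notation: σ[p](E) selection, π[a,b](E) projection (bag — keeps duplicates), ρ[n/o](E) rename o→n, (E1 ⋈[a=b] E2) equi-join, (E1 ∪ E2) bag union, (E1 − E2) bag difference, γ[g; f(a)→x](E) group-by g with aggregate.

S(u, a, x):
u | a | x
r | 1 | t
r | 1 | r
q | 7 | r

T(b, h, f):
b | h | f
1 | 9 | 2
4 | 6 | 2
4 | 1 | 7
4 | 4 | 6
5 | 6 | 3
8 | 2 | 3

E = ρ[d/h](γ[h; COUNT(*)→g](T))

Per-node cardinality:
  T → 6
  γ[h; COUNT(*)→g](T) → 5
  ρ[d/h](γ[h; COUNT(*)→g](T)) → 5

|E| = 5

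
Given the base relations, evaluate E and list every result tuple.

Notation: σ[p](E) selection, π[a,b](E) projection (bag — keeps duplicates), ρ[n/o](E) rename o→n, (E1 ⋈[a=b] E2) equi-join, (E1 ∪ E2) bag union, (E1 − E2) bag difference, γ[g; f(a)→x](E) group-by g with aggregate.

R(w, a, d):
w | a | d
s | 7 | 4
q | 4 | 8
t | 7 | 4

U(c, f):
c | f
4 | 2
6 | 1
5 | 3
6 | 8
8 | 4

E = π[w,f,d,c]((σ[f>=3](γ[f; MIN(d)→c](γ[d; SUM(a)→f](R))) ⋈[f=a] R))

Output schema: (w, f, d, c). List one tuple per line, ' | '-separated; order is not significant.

Row counts bottom-up:
  R → 3
  γ[d; SUM(a)→f](R) → 2
  γ[f; MIN(d)→c](γ[d; SUM(a)→f](R)) → 2
  σ[f>=3](γ[f; MIN(d)→c](γ[d; SUM(a)→f](R))) → 2
  R → 3
  (σ[f>=3](γ[f; MIN(d)→c](γ[d; SUM(a)→f](R))) ⋈[f=a] R) → 1
  π[w,f,d,c]((σ[f>=3](γ[f; MIN(d)→c](γ[d; SUM(a)→f](R))) ⋈[f=a] R)) → 1

== RESULT ==
w | f | d | c
q | 4 | 8 | 8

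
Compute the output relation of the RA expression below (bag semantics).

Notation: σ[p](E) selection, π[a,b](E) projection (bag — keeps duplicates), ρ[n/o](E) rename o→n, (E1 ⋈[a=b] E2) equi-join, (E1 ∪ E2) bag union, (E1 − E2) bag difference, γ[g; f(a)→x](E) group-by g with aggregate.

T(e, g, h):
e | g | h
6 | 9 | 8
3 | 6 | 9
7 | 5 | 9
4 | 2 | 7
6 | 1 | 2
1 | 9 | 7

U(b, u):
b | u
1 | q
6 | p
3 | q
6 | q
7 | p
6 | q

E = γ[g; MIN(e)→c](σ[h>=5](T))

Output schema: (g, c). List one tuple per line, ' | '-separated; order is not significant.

Row counts bottom-up:
  T → 6
  σ[h>=5](T) → 5
  γ[g; MIN(e)→c](σ[h>=5](T)) → 4

== RESULT ==
g | c
2 | 4
5 | 7
6 | 3
9 | 1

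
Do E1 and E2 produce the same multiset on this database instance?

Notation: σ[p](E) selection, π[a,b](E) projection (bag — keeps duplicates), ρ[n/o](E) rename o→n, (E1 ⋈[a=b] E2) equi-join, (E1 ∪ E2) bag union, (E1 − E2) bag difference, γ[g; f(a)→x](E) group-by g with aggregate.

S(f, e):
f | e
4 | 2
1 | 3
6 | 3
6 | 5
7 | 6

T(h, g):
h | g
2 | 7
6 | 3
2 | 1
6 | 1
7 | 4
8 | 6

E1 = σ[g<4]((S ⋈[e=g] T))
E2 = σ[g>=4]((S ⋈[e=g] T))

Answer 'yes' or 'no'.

E1 subexpression sizes:
  S → 5
  T → 6
  (S ⋈[e=g] T) → 3
  σ[g<4]((S ⋈[e=g] T)) → 2
E2 subexpression sizes:
  S → 5
  T → 6
  (S ⋈[e=g] T) → 3
  σ[g>=4]((S ⋈[e=g] T)) → 1

E1 result:
f | e | h | g
1 | 3 | 6 | 3
6 | 3 | 6 | 3
E2 result:
f | e | h | g
7 | 6 | 8 | 6
Witness: (6, 3, 6, 3) appears 1× in E1 but 0× in E2.

no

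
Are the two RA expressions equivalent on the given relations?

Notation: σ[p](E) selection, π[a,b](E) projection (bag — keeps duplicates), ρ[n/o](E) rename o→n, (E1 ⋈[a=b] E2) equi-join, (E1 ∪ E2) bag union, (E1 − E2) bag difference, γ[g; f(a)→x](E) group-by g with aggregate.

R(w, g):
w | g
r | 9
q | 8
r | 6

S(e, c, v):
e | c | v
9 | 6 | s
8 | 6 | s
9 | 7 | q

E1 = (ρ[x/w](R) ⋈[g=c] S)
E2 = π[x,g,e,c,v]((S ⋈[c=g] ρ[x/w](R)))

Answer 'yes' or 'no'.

E1 per-node cardinality:
  R → 3
  ρ[x/w](R) → 3
  S → 3
  (ρ[x/w](R) ⋈[g=c] S) → 2
E2 per-node cardinality:
  S → 3
  R → 3
  ρ[x/w](R) → 3
  (S ⋈[c=g] ρ[x/w](R)) → 2
  π[x,g,e,c,v]((S ⋈[c=g] ρ[x/w](R))) → 2

E1 and E2 produce the same multiset:
x | g | e | c | v
r | 6 | 8 | 6 | s
r | 6 | 9 | 6 | s

yes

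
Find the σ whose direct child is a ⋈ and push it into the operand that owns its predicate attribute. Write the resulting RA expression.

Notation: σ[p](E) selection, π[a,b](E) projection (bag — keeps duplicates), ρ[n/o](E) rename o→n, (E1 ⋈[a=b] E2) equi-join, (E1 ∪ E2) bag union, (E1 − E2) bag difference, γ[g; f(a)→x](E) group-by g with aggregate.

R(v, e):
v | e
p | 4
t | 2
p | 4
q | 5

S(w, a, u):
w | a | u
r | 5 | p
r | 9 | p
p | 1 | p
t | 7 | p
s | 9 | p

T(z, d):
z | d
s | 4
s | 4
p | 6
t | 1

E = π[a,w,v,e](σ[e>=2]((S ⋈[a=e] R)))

σ filters on e, owned by the right side.
E' = π[a,w,v,e]((S ⋈[a=e] σ[e>=2](R)))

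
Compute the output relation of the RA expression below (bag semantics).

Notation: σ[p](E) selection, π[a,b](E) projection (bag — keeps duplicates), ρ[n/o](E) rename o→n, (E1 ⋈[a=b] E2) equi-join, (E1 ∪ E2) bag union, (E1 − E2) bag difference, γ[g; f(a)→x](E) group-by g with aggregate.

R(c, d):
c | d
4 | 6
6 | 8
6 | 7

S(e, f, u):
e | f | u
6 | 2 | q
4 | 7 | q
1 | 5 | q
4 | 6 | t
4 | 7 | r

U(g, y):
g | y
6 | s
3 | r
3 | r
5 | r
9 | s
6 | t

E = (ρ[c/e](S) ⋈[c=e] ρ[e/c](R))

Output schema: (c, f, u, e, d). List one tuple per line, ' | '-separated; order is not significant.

Subexpression sizes:
  S → 5
  ρ[c/e](S) → 5
  R → 3
  ρ[e/c](R) → 3
  (ρ[c/e](S) ⋈[c=e] ρ[e/c](R)) → 5

== RESULT ==
c | f | u | e | d
4 | 6 | t | 4 | 6
4 | 7 | q | 4 | 6
4 | 7 | r | 4 | 6
6 | 2 | q | 6 | 7
6 | 2 | q | 6 | 8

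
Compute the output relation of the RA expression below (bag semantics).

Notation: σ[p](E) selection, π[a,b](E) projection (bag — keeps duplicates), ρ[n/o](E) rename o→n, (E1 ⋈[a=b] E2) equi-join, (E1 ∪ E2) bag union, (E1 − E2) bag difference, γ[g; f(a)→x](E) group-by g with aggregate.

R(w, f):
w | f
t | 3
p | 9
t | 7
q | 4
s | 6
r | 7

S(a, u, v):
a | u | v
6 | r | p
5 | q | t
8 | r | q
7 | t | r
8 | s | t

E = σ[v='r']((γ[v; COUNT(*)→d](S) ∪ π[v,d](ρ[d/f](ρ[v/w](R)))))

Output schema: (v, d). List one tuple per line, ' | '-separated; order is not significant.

Subexpression sizes:
  S → 5
  γ[v; COUNT(*)→d](S) → 4
  R → 6
  ρ[v/w](R) → 6
  ρ[d/f](ρ[v/w](R)) → 6
  π[v,d](ρ[d/f](ρ[v/w](R))) → 6
  (γ[v; COUNT(*)→d](S) ∪ π[v,d](ρ[d/f](ρ[v/w](R)))) → 10
  σ[v='r']((γ[v; COUNT(*)→d](S) ∪ π[v,d](ρ[d/f](ρ[v/w](R))))) → 2

== RESULT ==
v | d
r | 1
r | 7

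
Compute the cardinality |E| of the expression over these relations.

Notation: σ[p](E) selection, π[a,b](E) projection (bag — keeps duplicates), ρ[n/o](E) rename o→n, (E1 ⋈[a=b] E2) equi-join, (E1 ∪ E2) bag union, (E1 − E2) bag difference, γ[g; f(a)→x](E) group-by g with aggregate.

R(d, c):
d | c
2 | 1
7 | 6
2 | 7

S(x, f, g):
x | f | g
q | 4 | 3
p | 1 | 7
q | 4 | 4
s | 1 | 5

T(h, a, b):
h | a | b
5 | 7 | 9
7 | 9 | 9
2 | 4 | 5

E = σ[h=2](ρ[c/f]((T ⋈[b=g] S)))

Row counts bottom-up:
  T → 3
  S → 4
  (T ⋈[b=g] S) → 1
  ρ[c/f]((T ⋈[b=g] S)) → 1
  σ[h=2](ρ[c/f]((T ⋈[b=g] S))) → 1

|E| = 1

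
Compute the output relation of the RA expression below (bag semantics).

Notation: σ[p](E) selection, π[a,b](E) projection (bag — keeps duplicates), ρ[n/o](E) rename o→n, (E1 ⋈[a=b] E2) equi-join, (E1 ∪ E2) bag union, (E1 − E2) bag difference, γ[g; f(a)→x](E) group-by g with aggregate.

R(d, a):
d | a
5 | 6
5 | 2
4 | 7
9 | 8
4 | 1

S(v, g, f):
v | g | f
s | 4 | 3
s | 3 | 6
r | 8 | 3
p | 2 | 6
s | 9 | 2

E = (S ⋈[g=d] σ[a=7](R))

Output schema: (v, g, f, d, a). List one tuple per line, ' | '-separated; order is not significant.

Per-node cardinality:
  S → 5
  R → 5
  σ[a=7](R) → 1
  (S ⋈[g=d] σ[a=7](R)) → 1

== RESULT ==
v | g | f | d | a
s | 4 | 3 | 4 | 7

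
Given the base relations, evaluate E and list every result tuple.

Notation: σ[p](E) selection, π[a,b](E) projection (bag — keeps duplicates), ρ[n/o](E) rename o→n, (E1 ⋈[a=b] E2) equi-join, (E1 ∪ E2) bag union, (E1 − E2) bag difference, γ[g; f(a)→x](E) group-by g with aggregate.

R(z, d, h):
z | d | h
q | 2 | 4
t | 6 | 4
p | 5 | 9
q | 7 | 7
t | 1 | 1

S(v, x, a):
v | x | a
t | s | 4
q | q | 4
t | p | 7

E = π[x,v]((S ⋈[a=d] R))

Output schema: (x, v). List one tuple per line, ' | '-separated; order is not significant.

Stepwise |·|:
  S → 3
  R → 5
  (S ⋈[a=d] R) → 1
  π[x,v]((S ⋈[a=d] R)) → 1

== RESULT ==
x | v
p | t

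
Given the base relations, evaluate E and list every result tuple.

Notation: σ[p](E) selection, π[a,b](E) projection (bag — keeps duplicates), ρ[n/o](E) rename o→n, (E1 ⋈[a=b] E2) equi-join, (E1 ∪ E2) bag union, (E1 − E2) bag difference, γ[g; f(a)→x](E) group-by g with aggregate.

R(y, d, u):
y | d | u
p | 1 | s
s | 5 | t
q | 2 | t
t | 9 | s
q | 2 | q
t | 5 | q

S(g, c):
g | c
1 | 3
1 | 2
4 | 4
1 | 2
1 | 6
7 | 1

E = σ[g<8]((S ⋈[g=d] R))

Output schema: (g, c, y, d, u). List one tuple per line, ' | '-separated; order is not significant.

Per-node cardinality:
  S → 6
  R → 6
  (S ⋈[g=d] R) → 4
  σ[g<8]((S ⋈[g=d] R)) → 4

== RESULT ==
g | c | y | d | u
1 | 2 | p | 1 | s
1 | 2 | p | 1 | s
1 | 3 | p | 1 | s
1 | 6 | p | 1 | s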